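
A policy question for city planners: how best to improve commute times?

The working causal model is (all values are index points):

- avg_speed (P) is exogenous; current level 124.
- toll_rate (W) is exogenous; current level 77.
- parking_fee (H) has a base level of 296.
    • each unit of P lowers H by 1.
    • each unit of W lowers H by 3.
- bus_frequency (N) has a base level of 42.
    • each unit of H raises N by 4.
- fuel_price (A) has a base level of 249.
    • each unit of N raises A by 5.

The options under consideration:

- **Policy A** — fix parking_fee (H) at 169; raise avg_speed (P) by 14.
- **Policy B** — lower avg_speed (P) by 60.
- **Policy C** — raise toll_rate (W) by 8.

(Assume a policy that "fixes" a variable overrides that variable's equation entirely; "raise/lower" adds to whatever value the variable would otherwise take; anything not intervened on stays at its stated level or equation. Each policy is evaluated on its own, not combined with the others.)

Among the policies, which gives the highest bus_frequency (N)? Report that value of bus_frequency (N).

718

Policy A (H := 169, P + 14):
  P = 124 + 14 = 138
  W = 77
  H = 169
  N = 42 + 4·169 = 718
Policy B (P − 60):
  P = 124 − 60 = 64
  W = 77
  H = 296 − 64 − 3·77 = 1
  N = 42 + 4·1 = 46
Policy C (W + 8):
  P = 124
  W = 77 + 8 = 85
  H = 296 − 124 − 3·85 = -83
  N = 42 + 4·(-83) = -290
Comparing — Policy A: N=718, Policy B: N=46, Policy C: N=-290. Highest is 718 (Policy A).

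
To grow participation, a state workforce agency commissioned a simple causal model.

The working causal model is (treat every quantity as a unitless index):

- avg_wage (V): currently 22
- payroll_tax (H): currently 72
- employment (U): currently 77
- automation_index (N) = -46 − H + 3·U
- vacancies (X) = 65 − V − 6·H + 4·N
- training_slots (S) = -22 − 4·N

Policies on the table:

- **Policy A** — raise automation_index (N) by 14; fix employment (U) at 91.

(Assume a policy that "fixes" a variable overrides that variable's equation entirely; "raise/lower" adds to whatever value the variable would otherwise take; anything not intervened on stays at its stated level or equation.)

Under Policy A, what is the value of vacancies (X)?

Policy A (N + 14, U := 91):
  V = 22
  H = 72
  U = 91
  N = -46 − 72 + 3·91 (+14 from intervention) = 169
  X = 65 − 22 − 6·72 + 4·169 = 287

287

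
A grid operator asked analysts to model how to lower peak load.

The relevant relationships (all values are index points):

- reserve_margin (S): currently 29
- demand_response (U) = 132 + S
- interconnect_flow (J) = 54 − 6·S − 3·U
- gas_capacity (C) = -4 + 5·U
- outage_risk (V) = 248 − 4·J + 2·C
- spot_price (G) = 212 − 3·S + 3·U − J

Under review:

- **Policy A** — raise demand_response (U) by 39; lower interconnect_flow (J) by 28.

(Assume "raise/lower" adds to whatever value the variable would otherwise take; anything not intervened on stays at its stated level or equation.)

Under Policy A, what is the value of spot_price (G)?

Policy A (U + 39, J − 28):
  S = 29
  U = 132 + 29 (+39 from intervention) = 200
  J = 54 − 6·29 − 3·200 (−28 from intervention) = -748
  G = 212 − 3·29 + 3·200 − (-748) = 1473

1473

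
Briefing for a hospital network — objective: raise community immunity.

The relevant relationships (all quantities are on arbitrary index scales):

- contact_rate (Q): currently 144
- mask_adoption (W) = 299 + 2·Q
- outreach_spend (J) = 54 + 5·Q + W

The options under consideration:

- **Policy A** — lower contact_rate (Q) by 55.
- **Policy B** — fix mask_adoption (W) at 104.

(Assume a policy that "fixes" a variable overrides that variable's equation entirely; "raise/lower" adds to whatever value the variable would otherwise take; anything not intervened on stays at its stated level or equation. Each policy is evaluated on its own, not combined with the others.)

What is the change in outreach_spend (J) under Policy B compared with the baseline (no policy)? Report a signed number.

-483

Baseline:
  Q = 144
  W = 299 + 2·144 = 587
  J = 54 + 5·144 + 587 = 1361
Policy B (W := 104):
  Q = 144
  W = 104
  J = 54 + 5·144 + 104 = 878
Change in J: 878 − 1361 = -483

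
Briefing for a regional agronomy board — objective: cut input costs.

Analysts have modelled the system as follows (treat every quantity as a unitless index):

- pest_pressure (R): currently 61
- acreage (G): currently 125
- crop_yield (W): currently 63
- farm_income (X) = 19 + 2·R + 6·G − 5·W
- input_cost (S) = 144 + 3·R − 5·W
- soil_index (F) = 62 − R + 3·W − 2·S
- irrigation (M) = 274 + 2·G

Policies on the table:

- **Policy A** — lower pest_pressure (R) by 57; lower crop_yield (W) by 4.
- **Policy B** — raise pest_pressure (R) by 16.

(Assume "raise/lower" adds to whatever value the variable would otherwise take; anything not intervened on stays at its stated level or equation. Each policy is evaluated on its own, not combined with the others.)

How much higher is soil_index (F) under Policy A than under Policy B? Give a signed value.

459

Policy A (R − 57, W − 4):
  R = 61 − 57 = 4
  W = 63 − 4 = 59
  S = 144 + 3·4 − 5·59 = -139
  F = 62 − 4 + 3·59 − 2·(-139) = 513
Policy B (R + 16):
  R = 61 + 16 = 77
  W = 63
  S = 144 + 3·77 − 5·63 = 60
  F = 62 − 77 + 3·63 − 2·60 = 54
F: 513 − 54 = 459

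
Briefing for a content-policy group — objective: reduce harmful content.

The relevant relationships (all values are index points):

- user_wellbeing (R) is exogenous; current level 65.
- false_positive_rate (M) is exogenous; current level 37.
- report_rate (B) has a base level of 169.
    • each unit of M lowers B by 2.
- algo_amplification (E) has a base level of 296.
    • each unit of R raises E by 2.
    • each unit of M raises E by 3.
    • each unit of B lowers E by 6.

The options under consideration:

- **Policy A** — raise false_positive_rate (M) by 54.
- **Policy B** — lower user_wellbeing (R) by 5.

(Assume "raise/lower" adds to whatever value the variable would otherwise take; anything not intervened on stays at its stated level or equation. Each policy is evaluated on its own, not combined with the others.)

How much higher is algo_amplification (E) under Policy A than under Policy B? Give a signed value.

Policy A (M + 54):
  R = 65
  M = 37 + 54 = 91
  B = 169 − 2·91 = -13
  E = 296 + 2·65 + 3·91 − 6·(-13) = 777
Policy B (R − 5):
  R = 65 − 5 = 60
  M = 37
  B = 169 − 2·37 = 95
  E = 296 + 2·60 + 3·37 − 6·95 = -43
E: 777 − (-43) = 820

820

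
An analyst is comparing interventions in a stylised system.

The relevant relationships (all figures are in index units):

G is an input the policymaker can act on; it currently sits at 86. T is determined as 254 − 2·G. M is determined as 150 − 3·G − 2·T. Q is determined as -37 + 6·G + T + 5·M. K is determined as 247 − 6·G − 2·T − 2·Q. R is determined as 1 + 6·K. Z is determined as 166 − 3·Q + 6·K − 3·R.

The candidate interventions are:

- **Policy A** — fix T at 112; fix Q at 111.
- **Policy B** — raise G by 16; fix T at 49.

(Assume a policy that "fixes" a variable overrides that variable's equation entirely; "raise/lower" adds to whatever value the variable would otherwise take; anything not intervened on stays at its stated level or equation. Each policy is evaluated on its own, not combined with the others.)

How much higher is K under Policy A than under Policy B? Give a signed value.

-1544

Policy A (T := 112, Q := 111):
  G = 86
  T = 112
  M = 150 − 3·86 − 2·112 = -332
  Q = 111
  K = 247 − 6·86 − 2·112 − 2·111 = -715
Policy B (G + 16, T := 49):
  G = 86 + 16 = 102
  T = 49
  M = 150 − 3·102 − 2·49 = -254
  Q = -37 + 6·102 + 49 + 5·(-254) = -646
  K = 247 − 6·102 − 2·49 − 2·(-646) = 829
K: -715 − 829 = -1544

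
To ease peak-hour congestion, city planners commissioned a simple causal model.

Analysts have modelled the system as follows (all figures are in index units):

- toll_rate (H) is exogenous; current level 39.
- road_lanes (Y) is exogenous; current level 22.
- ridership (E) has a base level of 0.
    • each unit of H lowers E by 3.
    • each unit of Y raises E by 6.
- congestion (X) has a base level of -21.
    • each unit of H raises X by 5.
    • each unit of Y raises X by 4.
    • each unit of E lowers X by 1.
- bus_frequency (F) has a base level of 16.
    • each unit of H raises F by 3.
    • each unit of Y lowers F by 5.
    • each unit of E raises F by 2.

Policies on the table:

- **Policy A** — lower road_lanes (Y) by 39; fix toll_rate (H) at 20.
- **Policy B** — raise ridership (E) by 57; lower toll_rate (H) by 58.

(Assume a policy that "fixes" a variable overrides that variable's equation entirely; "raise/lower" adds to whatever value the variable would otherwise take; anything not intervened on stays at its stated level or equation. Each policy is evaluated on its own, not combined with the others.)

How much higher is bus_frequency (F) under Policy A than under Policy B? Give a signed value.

Policy A (Y − 39, H := 20):
  H = 20
  Y = 22 − 39 = -17
  E = 0 − 3·20 + 6·(-17) = -162
  F = 16 + 3·20 − 5·(-17) + 2·(-162) = -163
Policy B (E + 57, H − 58):
  H = 39 − 58 = -19
  Y = 22
  E = 0 − 3·(-19) + 6·22 (+57 from intervention) = 246
  F = 16 + 3·(-19) − 5·22 + 2·246 = 341
F: -163 − 341 = -504

-504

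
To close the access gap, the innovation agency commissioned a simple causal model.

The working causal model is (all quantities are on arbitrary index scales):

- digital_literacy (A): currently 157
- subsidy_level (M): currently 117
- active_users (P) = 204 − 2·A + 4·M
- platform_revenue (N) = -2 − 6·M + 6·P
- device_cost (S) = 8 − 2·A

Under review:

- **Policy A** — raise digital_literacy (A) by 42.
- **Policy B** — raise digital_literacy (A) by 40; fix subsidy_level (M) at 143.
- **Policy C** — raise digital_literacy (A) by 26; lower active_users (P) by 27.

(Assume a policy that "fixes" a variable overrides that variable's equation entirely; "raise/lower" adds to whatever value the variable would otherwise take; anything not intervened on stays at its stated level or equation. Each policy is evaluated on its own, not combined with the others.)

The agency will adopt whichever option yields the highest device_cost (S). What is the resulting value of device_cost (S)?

Policy A (A + 42):
  A = 157 + 42 = 199
  S = 8 − 2·199 = -390
Policy B (A + 40, M := 143):
  A = 157 + 40 = 197
  S = 8 − 2·197 = -386
Policy C (A + 26, P − 27):
  A = 157 + 26 = 183
  S = 8 − 2·183 = -358
Comparing — Policy A: S=-390, Policy B: S=-386, Policy C: S=-358. Highest is -358 (Policy C).

-358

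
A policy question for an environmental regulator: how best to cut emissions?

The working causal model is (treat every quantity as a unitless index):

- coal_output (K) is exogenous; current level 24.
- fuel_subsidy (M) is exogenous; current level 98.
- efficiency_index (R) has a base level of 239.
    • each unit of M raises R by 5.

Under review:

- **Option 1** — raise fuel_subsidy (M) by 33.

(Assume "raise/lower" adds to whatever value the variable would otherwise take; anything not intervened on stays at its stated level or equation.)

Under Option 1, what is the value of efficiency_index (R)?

Option 1 (M + 33):
  M = 98 + 33 = 131
  R = 239 + 5·131 = 894

894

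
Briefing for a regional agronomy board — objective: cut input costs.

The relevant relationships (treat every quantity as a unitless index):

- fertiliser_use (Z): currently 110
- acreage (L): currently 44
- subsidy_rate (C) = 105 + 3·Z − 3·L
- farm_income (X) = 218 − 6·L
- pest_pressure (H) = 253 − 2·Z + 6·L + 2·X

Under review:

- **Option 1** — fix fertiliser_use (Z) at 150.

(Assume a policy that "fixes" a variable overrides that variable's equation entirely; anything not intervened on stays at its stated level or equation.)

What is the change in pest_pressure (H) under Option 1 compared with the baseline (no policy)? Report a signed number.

-80

Baseline:
  Z = 110
  L = 44
  X = 218 − 6·44 = -46
  H = 253 − 2·110 + 6·44 + 2·(-46) = 205
Option 1 (Z := 150):
  Z = 150
  L = 44
  X = 218 − 6·44 = -46
  H = 253 − 2·150 + 6·44 + 2·(-46) = 125
Change in H: 125 − 205 = -80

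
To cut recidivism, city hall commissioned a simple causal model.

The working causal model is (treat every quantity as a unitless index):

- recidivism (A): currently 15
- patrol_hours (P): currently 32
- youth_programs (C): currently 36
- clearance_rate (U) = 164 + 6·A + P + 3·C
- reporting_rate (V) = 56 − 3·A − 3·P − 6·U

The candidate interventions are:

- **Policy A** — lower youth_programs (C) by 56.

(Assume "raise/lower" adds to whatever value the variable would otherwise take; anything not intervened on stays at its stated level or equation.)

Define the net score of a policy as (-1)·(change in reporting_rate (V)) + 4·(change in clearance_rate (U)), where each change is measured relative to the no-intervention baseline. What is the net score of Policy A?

Baseline:
  A = 15
  P = 32
  C = 36
  U = 164 + 6·15 + 32 + 3·36 = 394
  V = 56 − 3·15 − 3·32 − 6·394 = -2449
Policy A (C − 56):
  A = 15
  P = 32
  C = 36 − 56 = -20
  U = 164 + 6·15 + 32 + 3·(-20) = 226
  V = 56 − 3·15 − 3·32 − 6·226 = -1441
ΔV = -1441 − (-2449) = 1008; ΔU = 226 − 394 = -168
Score = (-1)·1008 + 4·(-168) = -1680

-1680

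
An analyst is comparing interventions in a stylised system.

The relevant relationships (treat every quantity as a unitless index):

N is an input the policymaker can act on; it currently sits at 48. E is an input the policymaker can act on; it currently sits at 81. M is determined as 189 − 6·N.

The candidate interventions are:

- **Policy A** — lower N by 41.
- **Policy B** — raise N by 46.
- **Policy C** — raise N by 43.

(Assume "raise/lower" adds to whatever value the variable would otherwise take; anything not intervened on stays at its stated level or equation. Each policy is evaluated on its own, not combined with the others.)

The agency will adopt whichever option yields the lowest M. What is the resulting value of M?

Policy A (N − 41):
  N = 48 − 41 = 7
  M = 189 − 6·7 = 147
Policy B (N + 46):
  N = 48 + 46 = 94
  M = 189 − 6·94 = -375
Policy C (N + 43):
  N = 48 + 43 = 91
  M = 189 − 6·91 = -357
Comparing — Policy A: M=147, Policy B: M=-375, Policy C: M=-357. Lowest is -375 (Policy B).

-375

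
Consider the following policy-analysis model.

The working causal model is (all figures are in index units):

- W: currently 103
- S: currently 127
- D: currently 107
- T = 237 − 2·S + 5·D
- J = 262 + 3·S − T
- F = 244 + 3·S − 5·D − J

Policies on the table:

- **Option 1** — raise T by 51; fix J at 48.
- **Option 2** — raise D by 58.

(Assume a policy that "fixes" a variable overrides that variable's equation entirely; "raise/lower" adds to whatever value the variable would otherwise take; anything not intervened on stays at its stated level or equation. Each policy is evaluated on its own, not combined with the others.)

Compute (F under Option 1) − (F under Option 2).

77

Option 1 (T + 51, J := 48):
  S = 127
  D = 107
  T = 237 − 2·127 + 5·107 (+51 from intervention) = 569
  J = 48
  F = 244 + 3·127 − 5·107 − 48 = 42
Option 2 (D + 58):
  S = 127
  D = 107 + 58 = 165
  T = 237 − 2·127 + 5·165 = 808
  J = 262 + 3·127 − 808 = -165
  F = 244 + 3·127 − 5·165 − (-165) = -35
F: 42 − (-35) = 77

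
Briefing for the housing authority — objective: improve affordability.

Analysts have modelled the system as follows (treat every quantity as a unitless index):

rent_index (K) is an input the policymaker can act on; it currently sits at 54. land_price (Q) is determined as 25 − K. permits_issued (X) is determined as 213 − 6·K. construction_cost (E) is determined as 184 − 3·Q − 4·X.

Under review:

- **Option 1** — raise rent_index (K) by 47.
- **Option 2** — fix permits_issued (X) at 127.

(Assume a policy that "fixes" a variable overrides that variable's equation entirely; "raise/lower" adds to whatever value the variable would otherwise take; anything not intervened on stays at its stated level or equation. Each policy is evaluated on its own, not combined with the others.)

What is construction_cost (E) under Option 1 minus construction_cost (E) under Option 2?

2221

Option 1 (K + 47):
  K = 54 + 47 = 101
  Q = 25 − 101 = -76
  X = 213 − 6·101 = -393
  E = 184 − 3·(-76) − 4·(-393) = 1984
Option 2 (X := 127):
  K = 54
  Q = 25 − 54 = -29
  X = 127
  E = 184 − 3·(-29) − 4·127 = -237
E: 1984 − (-237) = 2221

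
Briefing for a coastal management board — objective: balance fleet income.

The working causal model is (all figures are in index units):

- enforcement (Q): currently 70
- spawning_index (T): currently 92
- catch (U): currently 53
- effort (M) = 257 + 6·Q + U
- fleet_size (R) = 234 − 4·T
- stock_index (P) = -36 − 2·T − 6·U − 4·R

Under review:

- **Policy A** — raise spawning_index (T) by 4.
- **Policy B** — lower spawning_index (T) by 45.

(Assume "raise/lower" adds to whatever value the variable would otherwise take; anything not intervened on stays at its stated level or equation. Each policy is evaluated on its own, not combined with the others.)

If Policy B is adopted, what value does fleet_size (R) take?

Policy B (T − 45):
  T = 92 − 45 = 47
  R = 234 − 4·47 = 46

46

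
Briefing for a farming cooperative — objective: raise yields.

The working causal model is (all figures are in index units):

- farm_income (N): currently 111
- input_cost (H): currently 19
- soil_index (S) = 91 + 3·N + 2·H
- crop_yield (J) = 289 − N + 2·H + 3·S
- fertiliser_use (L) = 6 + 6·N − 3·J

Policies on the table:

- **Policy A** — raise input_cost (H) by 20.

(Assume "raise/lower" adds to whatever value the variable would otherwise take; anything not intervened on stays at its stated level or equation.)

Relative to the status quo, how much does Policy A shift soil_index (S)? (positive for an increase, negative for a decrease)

40

Baseline:
  N = 111
  H = 19
  S = 91 + 3·111 + 2·19 = 462
Policy A (H + 20):
  N = 111
  H = 19 + 20 = 39
  S = 91 + 3·111 + 2·39 = 502
Change in S: 502 − 462 = 40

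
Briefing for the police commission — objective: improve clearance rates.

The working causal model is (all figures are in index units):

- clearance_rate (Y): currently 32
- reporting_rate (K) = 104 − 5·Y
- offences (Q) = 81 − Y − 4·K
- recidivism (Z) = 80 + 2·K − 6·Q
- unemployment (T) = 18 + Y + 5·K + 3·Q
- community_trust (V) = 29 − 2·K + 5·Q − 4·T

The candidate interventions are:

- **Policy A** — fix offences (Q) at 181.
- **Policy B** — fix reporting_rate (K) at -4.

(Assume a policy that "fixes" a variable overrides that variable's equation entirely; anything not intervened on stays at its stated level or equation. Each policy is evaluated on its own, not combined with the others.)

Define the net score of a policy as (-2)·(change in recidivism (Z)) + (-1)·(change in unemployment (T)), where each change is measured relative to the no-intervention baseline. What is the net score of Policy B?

-2340

Baseline:
  Y = 32
  K = 104 − 5·32 = -56
  Q = 81 − 32 − 4·(-56) = 273
  Z = 80 + 2·(-56) − 6·273 = -1670
  T = 18 + 32 + 5·(-56) + 3·273 = 589
Policy B (K := -4):
  Y = 32
  K = -4
  Q = 81 − 32 − 4·(-4) = 65
  Z = 80 + 2·(-4) − 6·65 = -318
  T = 18 + 32 + 5·(-4) + 3·65 = 225
ΔZ = -318 − (-1670) = 1352; ΔT = 225 − 589 = -364
Score = (-2)·1352 + (-1)·(-364) = -2340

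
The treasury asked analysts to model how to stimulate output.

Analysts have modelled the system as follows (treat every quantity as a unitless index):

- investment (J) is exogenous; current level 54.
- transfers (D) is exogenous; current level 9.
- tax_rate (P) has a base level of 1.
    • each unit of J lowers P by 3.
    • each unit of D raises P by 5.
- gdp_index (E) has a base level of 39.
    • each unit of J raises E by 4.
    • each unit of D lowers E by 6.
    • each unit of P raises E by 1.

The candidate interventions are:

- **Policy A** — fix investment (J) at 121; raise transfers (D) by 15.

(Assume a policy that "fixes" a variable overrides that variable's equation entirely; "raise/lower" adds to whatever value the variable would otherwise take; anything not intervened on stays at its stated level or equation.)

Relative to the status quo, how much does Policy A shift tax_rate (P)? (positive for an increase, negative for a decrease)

Baseline:
  J = 54
  D = 9
  P = 1 − 3·54 + 5·9 = -116
Policy A (J := 121, D + 15):
  J = 121
  D = 9 + 15 = 24
  P = 1 − 3·121 + 5·24 = -242
Change in P: -242 − (-116) = -126

-126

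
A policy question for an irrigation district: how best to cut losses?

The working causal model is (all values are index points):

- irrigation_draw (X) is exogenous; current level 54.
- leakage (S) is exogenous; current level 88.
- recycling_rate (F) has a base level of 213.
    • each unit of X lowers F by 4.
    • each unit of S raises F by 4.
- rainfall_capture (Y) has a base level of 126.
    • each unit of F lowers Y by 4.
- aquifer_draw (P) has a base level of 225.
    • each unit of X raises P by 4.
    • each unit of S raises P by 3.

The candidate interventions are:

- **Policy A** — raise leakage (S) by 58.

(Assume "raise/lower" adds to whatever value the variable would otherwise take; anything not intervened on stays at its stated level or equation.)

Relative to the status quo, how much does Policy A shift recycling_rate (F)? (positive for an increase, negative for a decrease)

Baseline:
  X = 54
  S = 88
  F = 213 − 4·54 + 4·88 = 349
Policy A (S + 58):
  X = 54
  S = 88 + 58 = 146
  F = 213 − 4·54 + 4·146 = 581
Change in F: 581 − 349 = 232

232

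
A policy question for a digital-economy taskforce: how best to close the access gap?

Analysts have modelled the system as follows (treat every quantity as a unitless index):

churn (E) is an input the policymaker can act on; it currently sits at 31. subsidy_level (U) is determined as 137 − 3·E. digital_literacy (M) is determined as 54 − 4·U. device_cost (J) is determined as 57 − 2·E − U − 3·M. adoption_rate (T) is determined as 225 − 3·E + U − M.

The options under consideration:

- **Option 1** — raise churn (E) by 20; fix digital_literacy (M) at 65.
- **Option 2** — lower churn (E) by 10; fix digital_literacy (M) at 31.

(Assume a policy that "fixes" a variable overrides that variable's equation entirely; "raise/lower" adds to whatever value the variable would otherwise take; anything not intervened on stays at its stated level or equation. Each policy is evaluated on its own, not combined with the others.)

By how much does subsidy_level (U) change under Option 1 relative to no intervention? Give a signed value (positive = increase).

-60

Baseline:
  E = 31
  U = 137 − 3·31 = 44
Option 1 (E + 20, M := 65):
  E = 31 + 20 = 51
  U = 137 − 3·51 = -16
Change in U: -16 − 44 = -60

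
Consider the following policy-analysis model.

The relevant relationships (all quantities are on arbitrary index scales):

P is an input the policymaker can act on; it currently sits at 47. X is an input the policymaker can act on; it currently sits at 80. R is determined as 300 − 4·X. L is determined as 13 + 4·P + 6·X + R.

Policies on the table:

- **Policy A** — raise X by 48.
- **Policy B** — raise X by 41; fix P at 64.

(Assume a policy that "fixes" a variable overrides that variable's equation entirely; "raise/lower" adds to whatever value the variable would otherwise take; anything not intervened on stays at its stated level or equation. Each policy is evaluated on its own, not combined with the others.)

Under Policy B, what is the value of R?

-184

Policy B (X + 41, P := 64):
  X = 80 + 41 = 121
  R = 300 − 4·121 = -184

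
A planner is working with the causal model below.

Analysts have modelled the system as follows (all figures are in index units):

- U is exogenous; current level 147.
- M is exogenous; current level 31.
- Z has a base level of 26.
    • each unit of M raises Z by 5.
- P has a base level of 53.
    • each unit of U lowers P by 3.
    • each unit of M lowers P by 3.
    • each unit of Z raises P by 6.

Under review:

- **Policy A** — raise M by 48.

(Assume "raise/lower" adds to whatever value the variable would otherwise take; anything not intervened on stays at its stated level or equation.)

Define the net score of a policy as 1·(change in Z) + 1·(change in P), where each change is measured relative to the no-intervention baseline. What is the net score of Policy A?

1536

Baseline:
  U = 147
  M = 31
  Z = 26 + 5·31 = 181
  P = 53 − 3·147 − 3·31 + 6·181 = 605
Policy A (M + 48):
  U = 147
  M = 31 + 48 = 79
  Z = 26 + 5·79 = 421
  P = 53 − 3·147 − 3·79 + 6·421 = 1901
ΔZ = 421 − 181 = 240; ΔP = 1901 − 605 = 1296
Score = 1·240 + 1·1296 = 1536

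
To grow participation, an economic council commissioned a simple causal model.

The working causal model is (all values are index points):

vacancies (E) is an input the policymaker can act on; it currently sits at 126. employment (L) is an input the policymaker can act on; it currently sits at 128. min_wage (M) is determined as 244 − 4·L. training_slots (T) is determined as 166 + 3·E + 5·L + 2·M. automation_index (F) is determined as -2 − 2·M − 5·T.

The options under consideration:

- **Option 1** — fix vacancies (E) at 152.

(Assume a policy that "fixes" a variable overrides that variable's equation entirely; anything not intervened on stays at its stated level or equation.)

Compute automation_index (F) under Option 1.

-3096

Option 1 (E := 152):
  E = 152
  L = 128
  M = 244 − 4·128 = -268
  T = 166 + 3·152 + 5·128 + 2·(-268) = 726
  F = -2 − 2·(-268) − 5·726 = -3096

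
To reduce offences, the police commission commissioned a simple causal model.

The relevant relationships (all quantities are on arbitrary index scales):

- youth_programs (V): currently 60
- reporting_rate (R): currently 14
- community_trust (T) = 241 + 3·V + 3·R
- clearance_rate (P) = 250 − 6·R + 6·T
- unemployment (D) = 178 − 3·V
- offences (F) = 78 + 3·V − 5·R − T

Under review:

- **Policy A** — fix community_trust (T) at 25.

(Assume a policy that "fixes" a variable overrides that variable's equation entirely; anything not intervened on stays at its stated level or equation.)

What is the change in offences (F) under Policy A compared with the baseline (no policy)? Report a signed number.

438

Baseline:
  V = 60
  R = 14
  T = 241 + 3·60 + 3·14 = 463
  F = 78 + 3·60 − 5·14 − 463 = -275
Policy A (T := 25):
  V = 60
  R = 14
  T = 25
  F = 78 + 3·60 − 5·14 − 25 = 163
Change in F: 163 − (-275) = 438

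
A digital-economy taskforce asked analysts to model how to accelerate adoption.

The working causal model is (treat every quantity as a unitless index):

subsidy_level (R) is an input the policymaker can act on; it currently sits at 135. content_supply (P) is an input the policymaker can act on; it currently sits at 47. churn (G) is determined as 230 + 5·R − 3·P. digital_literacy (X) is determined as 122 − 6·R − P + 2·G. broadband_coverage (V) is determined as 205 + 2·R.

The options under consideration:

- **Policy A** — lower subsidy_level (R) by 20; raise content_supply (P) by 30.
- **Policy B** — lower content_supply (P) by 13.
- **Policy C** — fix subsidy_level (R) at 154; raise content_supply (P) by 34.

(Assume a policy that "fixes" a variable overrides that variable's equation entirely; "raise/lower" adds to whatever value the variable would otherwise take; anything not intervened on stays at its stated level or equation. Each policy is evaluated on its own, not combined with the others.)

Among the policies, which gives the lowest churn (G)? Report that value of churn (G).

574

Policy A (R − 20, P + 30):
  R = 135 − 20 = 115
  P = 47 + 30 = 77
  G = 230 + 5·115 − 3·77 = 574
Policy B (P − 13):
  R = 135
  P = 47 − 13 = 34
  G = 230 + 5·135 − 3·34 = 803
Policy C (R := 154, P + 34):
  R = 154
  P = 47 + 34 = 81
  G = 230 + 5·154 − 3·81 = 757
Comparing — Policy A: G=574, Policy B: G=803, Policy C: G=757. Lowest is 574 (Policy A).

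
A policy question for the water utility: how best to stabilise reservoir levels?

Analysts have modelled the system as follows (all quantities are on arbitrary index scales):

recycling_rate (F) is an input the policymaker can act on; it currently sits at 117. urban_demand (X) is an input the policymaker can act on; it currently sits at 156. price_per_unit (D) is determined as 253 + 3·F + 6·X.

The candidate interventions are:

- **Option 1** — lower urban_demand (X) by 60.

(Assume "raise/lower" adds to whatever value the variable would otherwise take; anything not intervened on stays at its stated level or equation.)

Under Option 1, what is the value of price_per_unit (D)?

Option 1 (X − 60):
  F = 117
  X = 156 − 60 = 96
  D = 253 + 3·117 + 6·96 = 1180

1180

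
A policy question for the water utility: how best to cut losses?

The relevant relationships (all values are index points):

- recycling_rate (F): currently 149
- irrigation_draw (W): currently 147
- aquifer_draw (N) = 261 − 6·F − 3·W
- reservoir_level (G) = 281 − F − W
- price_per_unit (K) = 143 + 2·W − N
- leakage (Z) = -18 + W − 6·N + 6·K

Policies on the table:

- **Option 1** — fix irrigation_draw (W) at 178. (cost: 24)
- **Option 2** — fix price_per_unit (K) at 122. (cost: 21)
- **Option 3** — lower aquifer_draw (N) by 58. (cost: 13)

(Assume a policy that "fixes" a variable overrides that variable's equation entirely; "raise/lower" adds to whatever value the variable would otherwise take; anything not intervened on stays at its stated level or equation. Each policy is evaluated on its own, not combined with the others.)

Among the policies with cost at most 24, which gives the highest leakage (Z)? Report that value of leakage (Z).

17158

Option 1 (W := 178):
  F = 149
  W = 178
  N = 261 − 6·149 − 3·178 = -1167
  K = 143 + 2·178 − (-1167) = 1666
  Z = -18 + 178 − 6·(-1167) + 6·1666 = 17158
Option 2 (K := 122):
  F = 149
  W = 147
  N = 261 − 6·149 − 3·147 = -1074
  K = 122
  Z = -18 + 147 − 6·(-1074) + 6·122 = 7305
Option 3 (N − 58):
  F = 149
  W = 147
  N = 261 − 6·149 − 3·147 (−58 from intervention) = -1132
  K = 143 + 2·147 − (-1132) = 1569
  Z = -18 + 147 − 6·(-1132) + 6·1569 = 16335
Comparing — Option 1: Z=17158, Option 2: Z=7305, Option 3: Z=16335. Highest is 17158 (Option 1).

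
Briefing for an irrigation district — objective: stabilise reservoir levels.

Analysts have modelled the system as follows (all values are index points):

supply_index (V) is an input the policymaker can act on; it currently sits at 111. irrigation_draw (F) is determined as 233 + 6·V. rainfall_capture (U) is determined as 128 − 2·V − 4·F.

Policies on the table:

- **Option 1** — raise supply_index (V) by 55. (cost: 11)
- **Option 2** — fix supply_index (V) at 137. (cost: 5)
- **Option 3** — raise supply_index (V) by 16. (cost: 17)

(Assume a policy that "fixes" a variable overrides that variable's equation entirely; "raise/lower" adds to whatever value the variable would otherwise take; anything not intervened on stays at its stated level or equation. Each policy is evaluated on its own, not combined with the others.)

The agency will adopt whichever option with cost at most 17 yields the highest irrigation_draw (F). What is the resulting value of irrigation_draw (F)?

1229

Option 1 (V + 55):
  V = 111 + 55 = 166
  F = 233 + 6·166 = 1229
Option 2 (V := 137):
  V = 137
  F = 233 + 6·137 = 1055
Option 3 (V + 16):
  V = 111 + 16 = 127
  F = 233 + 6·127 = 995
Comparing — Option 1: F=1229, Option 2: F=1055, Option 3: F=995. Highest is 1229 (Option 1).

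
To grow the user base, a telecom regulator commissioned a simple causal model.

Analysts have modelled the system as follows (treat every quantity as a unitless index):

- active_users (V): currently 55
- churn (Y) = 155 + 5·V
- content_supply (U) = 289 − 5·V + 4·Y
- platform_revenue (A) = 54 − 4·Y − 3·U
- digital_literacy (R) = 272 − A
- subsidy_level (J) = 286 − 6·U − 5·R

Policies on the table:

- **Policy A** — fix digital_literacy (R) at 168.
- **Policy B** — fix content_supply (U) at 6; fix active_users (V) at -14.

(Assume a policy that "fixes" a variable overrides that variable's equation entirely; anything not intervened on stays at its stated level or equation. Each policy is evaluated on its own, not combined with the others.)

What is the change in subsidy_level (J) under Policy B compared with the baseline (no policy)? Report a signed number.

43188

Baseline:
  V = 55
  Y = 155 + 5·55 = 430
  U = 289 − 5·55 + 4·430 = 1734
  A = 54 − 4·430 − 3·1734 = -6868
  R = 272 − (-6868) = 7140
  J = 286 − 6·1734 − 5·7140 = -45818
Policy B (U := 6, V := -14):
  V = -14
  Y = 155 + 5·(-14) = 85
  U = 6
  A = 54 − 4·85 − 3·6 = -304
  R = 272 − (-304) = 576
  J = 286 − 6·6 − 5·576 = -2630
Change in J: -2630 − (-45818) = 43188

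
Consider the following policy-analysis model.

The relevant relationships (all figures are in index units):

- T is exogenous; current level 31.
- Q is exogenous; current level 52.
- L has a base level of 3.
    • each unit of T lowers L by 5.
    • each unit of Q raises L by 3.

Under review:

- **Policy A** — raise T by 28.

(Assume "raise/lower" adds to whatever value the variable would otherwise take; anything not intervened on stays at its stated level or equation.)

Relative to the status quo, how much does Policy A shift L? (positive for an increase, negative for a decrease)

Baseline:
  T = 31
  Q = 52
  L = 3 − 5·31 + 3·52 = 4
Policy A (T + 28):
  T = 31 + 28 = 59
  Q = 52
  L = 3 − 5·59 + 3·52 = -136
Change in L: -136 − 4 = -140

-140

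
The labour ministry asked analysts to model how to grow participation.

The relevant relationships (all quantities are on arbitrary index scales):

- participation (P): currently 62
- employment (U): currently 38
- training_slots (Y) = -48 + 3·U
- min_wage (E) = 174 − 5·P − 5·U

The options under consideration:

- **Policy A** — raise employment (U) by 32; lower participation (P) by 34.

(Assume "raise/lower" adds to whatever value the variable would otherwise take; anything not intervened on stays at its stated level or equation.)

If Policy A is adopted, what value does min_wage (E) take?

-316

Policy A (U + 32, P − 34):
  P = 62 − 34 = 28
  U = 38 + 32 = 70
  E = 174 − 5·28 − 5·70 = -316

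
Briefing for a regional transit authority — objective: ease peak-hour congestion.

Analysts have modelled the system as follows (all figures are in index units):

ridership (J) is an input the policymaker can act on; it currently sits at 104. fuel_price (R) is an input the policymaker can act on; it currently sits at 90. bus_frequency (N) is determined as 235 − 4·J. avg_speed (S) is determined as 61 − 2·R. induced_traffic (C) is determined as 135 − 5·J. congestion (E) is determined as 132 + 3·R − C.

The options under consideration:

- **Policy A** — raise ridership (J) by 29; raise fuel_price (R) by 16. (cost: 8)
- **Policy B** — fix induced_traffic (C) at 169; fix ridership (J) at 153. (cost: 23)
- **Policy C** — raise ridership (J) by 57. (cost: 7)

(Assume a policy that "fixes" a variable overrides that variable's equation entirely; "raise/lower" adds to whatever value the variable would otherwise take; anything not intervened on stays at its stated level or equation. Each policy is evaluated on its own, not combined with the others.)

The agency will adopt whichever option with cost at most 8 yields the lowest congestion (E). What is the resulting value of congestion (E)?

980

Policy A (J + 29, R + 16):
  J = 104 + 29 = 133
  R = 90 + 16 = 106
  C = 135 − 5·133 = -530
  E = 132 + 3·106 − (-530) = 980
Policy C (J + 57):
  J = 104 + 57 = 161
  R = 90
  C = 135 − 5·161 = -670
  E = 132 + 3·90 − (-670) = 1072
Comparing — Policy A: E=980, Policy C: E=1072. Lowest is 980 (Policy A).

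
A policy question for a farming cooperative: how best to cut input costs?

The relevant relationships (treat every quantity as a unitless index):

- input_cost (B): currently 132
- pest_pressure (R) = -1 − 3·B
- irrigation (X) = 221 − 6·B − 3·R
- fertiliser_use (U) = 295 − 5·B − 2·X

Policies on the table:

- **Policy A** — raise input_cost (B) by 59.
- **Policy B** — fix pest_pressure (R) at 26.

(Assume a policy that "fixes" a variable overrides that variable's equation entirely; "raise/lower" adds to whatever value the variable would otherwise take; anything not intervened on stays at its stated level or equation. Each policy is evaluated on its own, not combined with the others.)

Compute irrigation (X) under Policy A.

797

Policy A (B + 59):
  B = 132 + 59 = 191
  R = -1 − 3·191 = -574
  X = 221 − 6·191 − 3·(-574) = 797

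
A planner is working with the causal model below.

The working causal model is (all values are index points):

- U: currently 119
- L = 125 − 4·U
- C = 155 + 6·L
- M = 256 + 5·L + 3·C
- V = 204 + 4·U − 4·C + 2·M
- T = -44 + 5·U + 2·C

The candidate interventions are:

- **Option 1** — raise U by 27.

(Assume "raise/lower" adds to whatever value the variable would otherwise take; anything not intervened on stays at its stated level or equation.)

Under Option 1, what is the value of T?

Option 1 (U + 27):
  U = 119 + 27 = 146
  L = 125 − 4·146 = -459
  C = 155 + 6·(-459) = -2599
  T = -44 + 5·146 + 2·(-2599) = -4512

-4512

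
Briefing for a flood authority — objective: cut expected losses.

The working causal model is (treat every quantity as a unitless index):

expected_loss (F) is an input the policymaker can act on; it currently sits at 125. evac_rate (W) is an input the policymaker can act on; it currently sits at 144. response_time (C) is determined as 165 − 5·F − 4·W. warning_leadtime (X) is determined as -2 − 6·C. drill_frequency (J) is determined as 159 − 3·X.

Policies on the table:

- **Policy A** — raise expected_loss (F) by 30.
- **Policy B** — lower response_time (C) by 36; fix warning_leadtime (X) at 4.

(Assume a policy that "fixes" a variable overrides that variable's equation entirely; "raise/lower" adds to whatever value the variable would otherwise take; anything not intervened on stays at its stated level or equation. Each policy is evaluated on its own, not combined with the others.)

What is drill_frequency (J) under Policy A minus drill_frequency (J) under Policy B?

Policy A (F + 30):
  F = 125 + 30 = 155
  W = 144
  C = 165 − 5·155 − 4·144 = -1186
  X = -2 − 6·(-1186) = 7114
  J = 159 − 3·7114 = -21183
Policy B (C − 36, X := 4):
  F = 125
  W = 144
  C = 165 − 5·125 − 4·144 (−36 from intervention) = -1072
  X = 4
  J = 159 − 3·4 = 147
J: -21183 − 147 = -21330

-21330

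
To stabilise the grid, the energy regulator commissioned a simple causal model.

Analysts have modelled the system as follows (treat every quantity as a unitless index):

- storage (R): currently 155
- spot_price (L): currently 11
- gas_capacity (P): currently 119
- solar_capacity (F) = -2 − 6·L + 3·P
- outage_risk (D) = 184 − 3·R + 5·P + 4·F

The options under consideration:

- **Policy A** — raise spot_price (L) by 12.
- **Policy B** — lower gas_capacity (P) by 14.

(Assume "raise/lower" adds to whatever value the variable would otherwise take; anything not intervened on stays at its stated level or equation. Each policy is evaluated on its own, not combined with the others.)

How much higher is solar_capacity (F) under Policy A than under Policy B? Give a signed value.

-30

Policy A (L + 12):
  L = 11 + 12 = 23
  P = 119
  F = -2 − 6·23 + 3·119 = 217
Policy B (P − 14):
  L = 11
  P = 119 − 14 = 105
  F = -2 − 6·11 + 3·105 = 247
F: 217 − 247 = -30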